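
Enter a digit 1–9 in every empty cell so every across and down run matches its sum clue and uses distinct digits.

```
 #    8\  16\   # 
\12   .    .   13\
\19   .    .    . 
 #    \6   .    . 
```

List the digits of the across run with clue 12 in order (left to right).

Nothing is forced directly, so branch on R1C1, whose candidates are 3 or 5 or 7. If R1C1 = 5: that forces R1C2 = 7, R2C1 = 3, after which R2C2 would have to be in {7,9} for the 19 across but in {1,3,4,5,6,8} for the 16 down — contradiction. If R1C1 = 7: that forces R1C2 = 5, after which R2C1 would have to be in {2,3,4,5,6,7,8,9} for the 19 across but in {1} for the 8 down — contradiction. So R1C1 = 3.
R1C2 = 12 − 3 = 9 completes the 12 across.
R2C1 = 8 − 3 = 5 completes the 8 down.
R2C2 = 6: the only remaining digit allowed by both the 19 across and the 16 down.
R2C3 = 19 − 11 = 8 completes the 19 across.
R3C2 = 16 − 15 = 1 completes the 16 down.
R3C3 = 6 − 1 = 5 completes the 6 across.

3 9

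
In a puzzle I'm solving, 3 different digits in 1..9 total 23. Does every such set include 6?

Yes

The only way to make 23 from 3 distinct digits is {6,8,9}, which contains 6.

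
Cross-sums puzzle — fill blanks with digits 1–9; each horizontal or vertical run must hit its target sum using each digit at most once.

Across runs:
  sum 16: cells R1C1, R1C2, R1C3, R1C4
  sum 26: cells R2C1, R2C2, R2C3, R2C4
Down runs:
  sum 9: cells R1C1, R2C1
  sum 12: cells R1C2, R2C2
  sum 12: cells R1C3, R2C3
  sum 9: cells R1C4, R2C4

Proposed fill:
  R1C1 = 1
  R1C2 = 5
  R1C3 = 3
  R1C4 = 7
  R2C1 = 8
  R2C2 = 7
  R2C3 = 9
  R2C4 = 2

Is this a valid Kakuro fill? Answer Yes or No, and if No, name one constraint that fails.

Across: 1+5+3+7=16; 8+7+9+2=26. Down: 1+8=9; 5+7=12; 3+9=12; 7+2=9. No digit repeats within any run.

Yes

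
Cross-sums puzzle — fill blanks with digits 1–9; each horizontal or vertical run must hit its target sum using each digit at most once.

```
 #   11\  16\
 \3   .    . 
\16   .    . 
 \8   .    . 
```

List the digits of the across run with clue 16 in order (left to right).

3 in 2 cells must be {1,2}; 16 in 2 cells must be {7,9}.
The 16 across and the 11 down share only 7, so R2C1 = 7.
R2C2 = 16 − 7 = 9 completes the 16 across.
Given what's placed, R1C1 must be 1 to fit the 3 across and 11 down.
R1C2 = 3 − 1 = 2 completes the 3 across.
R3C1 = 11 − 8 = 3 completes the 11 down.
R3C2 = 8 − 3 = 5 completes the 8 across.

7 9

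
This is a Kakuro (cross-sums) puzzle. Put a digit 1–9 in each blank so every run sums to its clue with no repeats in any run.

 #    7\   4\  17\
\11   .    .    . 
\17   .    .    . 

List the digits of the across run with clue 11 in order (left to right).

2 1 8

4 in 2 cells must be {1,3}; 17 in 2 cells must be {8,9}.
The 11 across and the 17 down share only 8, so R1C3 = 8.
R2C3 = 17 − 8 = 9 completes the 17 down.
Given what's placed, R1C2 must be 1 to fit the 11 across and 4 down.
R2C2 = 4 − 1 = 3 completes the 4 down.
R1C1 = 11 − 9 = 2 completes the 11 across.
R2C1 = 17 − 12 = 5 completes the 17 across.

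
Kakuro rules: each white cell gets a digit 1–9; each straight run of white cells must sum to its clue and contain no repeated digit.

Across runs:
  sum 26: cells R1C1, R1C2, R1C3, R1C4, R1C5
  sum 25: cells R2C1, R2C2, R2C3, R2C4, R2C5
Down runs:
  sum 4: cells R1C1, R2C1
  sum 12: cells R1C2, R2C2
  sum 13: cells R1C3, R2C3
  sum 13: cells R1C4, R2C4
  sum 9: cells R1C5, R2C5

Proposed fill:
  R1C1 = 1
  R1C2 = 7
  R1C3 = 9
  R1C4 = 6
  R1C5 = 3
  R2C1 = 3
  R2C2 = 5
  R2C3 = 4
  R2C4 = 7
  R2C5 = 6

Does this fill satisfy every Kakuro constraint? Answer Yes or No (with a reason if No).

Across: 1+7+9+6+3=26; 3+5+4+7+6=25. Down: 1+3=4; 7+5=12; 9+4=13; 6+7=13; 3+6=9. No digit repeats within any run.

Yes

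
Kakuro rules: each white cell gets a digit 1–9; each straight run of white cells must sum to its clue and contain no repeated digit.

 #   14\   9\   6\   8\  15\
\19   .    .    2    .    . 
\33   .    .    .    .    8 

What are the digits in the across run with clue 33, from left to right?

9 5 4 7 8

R1C5 = 15 − 8 = 7 completes the 15 down.
R2C3 = 6 − 2 = 4 completes the 6 down.
No cell is forced outright now. R1C1 can only be 5 or 6 (the digits allowed by both its 19 across and its 14 down). If R1C1 = 6: then R2C1 would have to be in {5,7,9} for the 33 across but in {8} for the 14 down — contradiction. So R1C1 = 5.
R1C4 = 1: the only remaining digit allowed by both the 19 across and the 8 down.
R2C1 = 14 − 5 = 9 completes the 14 down.
R2C4 = 8 − 1 = 7 completes the 8 down.
R1C2 = 19 − 15 = 4 completes the 19 across.
R2C2 = 33 − 28 = 5 completes the 33 across.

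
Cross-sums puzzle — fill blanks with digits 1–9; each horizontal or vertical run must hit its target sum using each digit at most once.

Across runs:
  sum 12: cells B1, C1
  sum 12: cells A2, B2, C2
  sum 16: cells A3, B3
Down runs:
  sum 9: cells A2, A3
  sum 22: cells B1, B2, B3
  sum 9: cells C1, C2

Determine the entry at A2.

2

16 in 2 cells must be {7,9}.
The 16 across and the 9 down share only 7, so A3 = 7.
B3 = 16 − 7 = 9 completes the 16 across.
A2 = 9 − 7 = 2 completes the 9 down.
No cell is forced outright now. B2 can only be 6 or 7 (the digits allowed by both its 12 across and its 22 down). If B2 = 7: then B1 would have to be in {3,4,5,7,8,9} for the 12 across but in {6} for the 22 down — contradiction. So B2 = 6.
B1 = 22 − 15 = 7 completes the 22 down.
C1 = 12 − 7 = 5 completes the 12 across.
C2 = 12 − 8 = 4 completes the 12 across.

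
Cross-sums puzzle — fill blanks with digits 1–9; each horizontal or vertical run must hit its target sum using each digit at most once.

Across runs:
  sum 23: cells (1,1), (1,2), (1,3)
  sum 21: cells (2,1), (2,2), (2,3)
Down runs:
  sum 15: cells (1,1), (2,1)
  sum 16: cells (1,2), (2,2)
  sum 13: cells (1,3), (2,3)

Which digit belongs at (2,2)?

7

23 in 3 cells must be {6,8,9}; 16 in 2 cells must be {7,9}.
The 23 across and the 16 down share only 9, so (1,2) = 9.
(2,2) = 16 − 9 = 7 completes the 16 down.
Nothing is forced directly, so branch on (1,1), whose candidates are 6 or 8. If (1,1) = 8: that forces (1,3) = 6, after which (2,1) would have to be in {5,6,8,9} for the 21 across but in {7} for the 15 down — contradiction. So (1,1) = 6.
(1,3) = 23 − 15 = 8 completes the 23 across.
(2,1) = 15 − 6 = 9 completes the 15 down.
(2,3) = 21 − 16 = 5 completes the 21 across.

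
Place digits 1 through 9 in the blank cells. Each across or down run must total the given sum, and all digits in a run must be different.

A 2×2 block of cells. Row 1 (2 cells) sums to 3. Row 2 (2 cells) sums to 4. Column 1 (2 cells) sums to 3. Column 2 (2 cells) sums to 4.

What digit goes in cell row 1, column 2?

1

3 in 2 cells must be {1,2}; 4 in 2 cells must be {1,3}.
The 3 across and the 4 down share only 1, so (1,2) = 1.
The 4 across and the 3 down share only 1, so (2,1) = 1.
(2,2) = 4 − 1 = 3 completes the 4 across.
(1,1) = 3 − 1 = 2 completes the 3 across.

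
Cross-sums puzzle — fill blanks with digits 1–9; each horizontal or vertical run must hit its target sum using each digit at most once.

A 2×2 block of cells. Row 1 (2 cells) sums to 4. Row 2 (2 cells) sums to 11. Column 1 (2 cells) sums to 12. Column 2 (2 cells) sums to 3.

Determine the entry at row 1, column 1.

4 in 2 cells must be {1,3}; 3 in 2 cells must be {1,2}.
The 4 across and the 12 down share only 3, so (1,1) = 3.
(1,2) = 4 − 3 = 1 completes the 4 across.
(2,1) = 12 − 3 = 9 completes the 12 down.
(2,2) = 11 − 9 = 2 completes the 11 across.

3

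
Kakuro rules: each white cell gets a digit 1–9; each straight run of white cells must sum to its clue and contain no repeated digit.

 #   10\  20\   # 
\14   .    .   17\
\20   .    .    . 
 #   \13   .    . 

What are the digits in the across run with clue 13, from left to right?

17 in 2 cells must be {8,9}.
Nothing is forced directly, so branch on R2C3, whose candidates are 8 or 9. If R2C3 = 8: that forces R3C3 = 9, R3C2 = 4, R1C2 = 9, R2C2 = 7, after which R1C1 would have to be in {5} for the 14 across but in {1,2,3,4,6,7,8,9} for the 10 down — contradiction. So R2C3 = 9.
R3C3 = 17 − 9 = 8 completes the 17 down.
R3C2 = 13 − 8 = 5 completes the 13 across.
No cell is forced outright now. R1C1 can only be 6 or 8 or 9 (the digits allowed by both its 14 across and its 10 down). If R1C1 = 8: that forces R1C2 = 6, after which R2C1 would have to be in {3,4,5,6,7,8} for the 20 across but in {2} for the 10 down — contradiction. If R1C1 = 9: then R1C2 would have to be in {5} for the 14 across but in {6,7,8,9} for the 20 down — contradiction. So R1C1 = 6.
R1C2 = 14 − 6 = 8 completes the 14 across.
R2C1 = 10 − 6 = 4 completes the 10 down.
R2C2 = 20 − 13 = 7 completes the 20 across.

5 8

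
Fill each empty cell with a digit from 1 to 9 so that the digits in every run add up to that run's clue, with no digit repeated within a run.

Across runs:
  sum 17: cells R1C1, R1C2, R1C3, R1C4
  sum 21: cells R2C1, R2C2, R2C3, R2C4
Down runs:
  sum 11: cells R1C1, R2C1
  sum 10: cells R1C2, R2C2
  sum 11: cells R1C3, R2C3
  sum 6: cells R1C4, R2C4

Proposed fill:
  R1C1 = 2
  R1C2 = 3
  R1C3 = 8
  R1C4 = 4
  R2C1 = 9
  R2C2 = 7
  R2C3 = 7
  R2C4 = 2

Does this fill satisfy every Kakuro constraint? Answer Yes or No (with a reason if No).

No — the down run R1C3–R2C3 sums to 15, not 11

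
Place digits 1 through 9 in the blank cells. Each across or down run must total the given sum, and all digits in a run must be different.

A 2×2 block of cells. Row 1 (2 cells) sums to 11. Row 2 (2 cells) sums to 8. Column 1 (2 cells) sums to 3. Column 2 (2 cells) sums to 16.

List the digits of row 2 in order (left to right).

1, 7

3 in 2 cells must be {1,2}; 16 in 2 cells must be {7,9}.
The 11 across and the 3 down share only 2, so (1,1) = 2.
(1,2) = 11 − 2 = 9 completes the 11 across.
(2,1) = 3 − 2 = 1 completes the 3 down.
(2,2) = 8 − 1 = 7 completes the 8 across.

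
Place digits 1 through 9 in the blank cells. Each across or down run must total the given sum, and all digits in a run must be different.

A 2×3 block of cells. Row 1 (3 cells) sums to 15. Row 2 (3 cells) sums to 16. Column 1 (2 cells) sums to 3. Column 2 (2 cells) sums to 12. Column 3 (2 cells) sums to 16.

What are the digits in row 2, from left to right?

3 in 2 cells must be {1,2}; 16 in 2 cells must be {7,9}.
Nothing is forced directly, so branch on (1,3), whose candidates are 7 or 9. If (1,3) = 7: that forces (1,1) = 2, after which (1,2) would have to be in {6} for the 15 across but in {3,4,5,7,8,9} for the 12 down — contradiction. So (1,3) = 9.
(2,3) = 16 − 9 = 7 completes the 16 down.
Given what's placed, (2,1) must be 1 to fit the 16 across and 3 down.
(2,2) = 16 − 8 = 8 completes the 16 across.
(1,1) = 3 − 1 = 2 completes the 3 down.
(1,2) = 15 − 11 = 4 completes the 15 across.

1 8 7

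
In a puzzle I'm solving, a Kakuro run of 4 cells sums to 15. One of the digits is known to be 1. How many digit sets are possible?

5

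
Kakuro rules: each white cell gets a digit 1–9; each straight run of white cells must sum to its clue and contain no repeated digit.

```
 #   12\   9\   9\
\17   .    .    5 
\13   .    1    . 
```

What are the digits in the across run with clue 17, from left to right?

4 8 5

R1C2 = 9 − 1 = 8 completes the 9 down.
R2C3 = 9 − 5 = 4 completes the 9 down.
R1C1 = 17 − 13 = 4 completes the 17 across.
R2C1 = 13 − 5 = 8 completes the 13 across.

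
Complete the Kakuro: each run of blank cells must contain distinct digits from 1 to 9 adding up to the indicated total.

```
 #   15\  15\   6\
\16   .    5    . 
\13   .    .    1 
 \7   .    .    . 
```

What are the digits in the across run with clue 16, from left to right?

8 5 3

7 in 3 cells must be {1,2,4}; 6 in 3 cells must be {1,2,3}.
R3C3 = 2: the only remaining digit allowed by both the 7 across and the 6 down.
R1C3 = 6 − 3 = 3 completes the 6 down.
R1C1 = 16 − 8 = 8 completes the 16 across.
Nothing is forced directly, so branch on R3C1, whose candidates are 1 or 4. If R3C1 = 1: then R2C1 would have to be in {3,4,5,7,8,9} for the 13 across but in {6} for the 15 down — contradiction. So R3C1 = 4.
R2C1 = 15 − 12 = 3 completes the 15 down.
R2C2 = 13 − 4 = 9 completes the 13 across.
R3C2 = 7 − 6 = 1 completes the 7 across.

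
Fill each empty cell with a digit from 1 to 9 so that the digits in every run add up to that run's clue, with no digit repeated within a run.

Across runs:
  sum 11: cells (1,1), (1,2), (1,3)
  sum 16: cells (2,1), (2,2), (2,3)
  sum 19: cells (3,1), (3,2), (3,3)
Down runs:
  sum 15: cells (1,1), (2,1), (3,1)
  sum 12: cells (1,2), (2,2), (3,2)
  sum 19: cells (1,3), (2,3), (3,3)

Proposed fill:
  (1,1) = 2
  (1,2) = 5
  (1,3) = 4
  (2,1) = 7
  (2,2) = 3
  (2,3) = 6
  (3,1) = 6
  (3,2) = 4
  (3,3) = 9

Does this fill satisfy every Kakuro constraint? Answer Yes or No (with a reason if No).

Yes

Across: 2+5+4=11; 7+3+6=16; 6+4+9=19. Down: 2+7+6=15; 5+3+4=12; 4+6+9=19. No digit repeats within any run.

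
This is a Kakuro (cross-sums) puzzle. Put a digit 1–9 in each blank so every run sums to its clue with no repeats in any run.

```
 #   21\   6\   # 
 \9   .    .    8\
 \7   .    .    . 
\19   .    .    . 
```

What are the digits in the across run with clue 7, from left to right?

4, 2, 1

7 in 3 cells must be {1,2,4}; 6 in 3 cells must be {1,2,3}.
Only 4 fits R2C1 under both its across sum 7 and down sum 21.
Given what's placed, R1C1 must be 8 to fit the 9 across and 21 down.
R1C2 = 9 − 8 = 1 completes the 9 across.
R2C2 = 2: the only remaining digit allowed by both the 7 across and the 6 down.
R2C3 = 7 − 6 = 1 completes the 7 across.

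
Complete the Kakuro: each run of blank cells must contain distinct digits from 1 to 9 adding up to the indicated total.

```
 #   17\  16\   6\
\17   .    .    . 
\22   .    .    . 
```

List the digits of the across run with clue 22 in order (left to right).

17 in 2 cells must be {8,9}; 16 in 2 cells must be {7,9}.
The 22 across and the 6 down share only 5, so R2C3 = 5.
R1C3 = 6 − 5 = 1 completes the 6 down.
Given what's placed, R2C2 must be 9 to fit the 22 across and 16 down.
R1C1 = 9: the only remaining digit allowed by both the 17 across and the 17 down.
R1C2 = 17 − 10 = 7 completes the 17 across.
R2C1 = 22 − 14 = 8 completes the 22 across.

8 9 5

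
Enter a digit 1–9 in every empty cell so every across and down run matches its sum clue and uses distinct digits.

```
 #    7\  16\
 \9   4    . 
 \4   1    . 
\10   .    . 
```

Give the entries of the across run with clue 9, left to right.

4 in 2 cells must be {1,3}; 7 in 3 cells must be {1,2,4}.
R1C2 = 9 − 4 = 5 completes the 9 across.
R2C2 = 4 − 1 = 3 completes the 4 across.
R3C1 = 7 − 5 = 2 completes the 7 down.
R3C2 = 10 − 2 = 8 completes the 10 across.

4 5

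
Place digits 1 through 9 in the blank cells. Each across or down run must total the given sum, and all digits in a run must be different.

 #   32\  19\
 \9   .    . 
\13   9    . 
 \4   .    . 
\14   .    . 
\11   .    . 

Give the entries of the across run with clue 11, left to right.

8 3

4 in 2 cells must be {1,3}.
R2C2 = 13 − 9 = 4 completes the 13 across.
R3C1 = 3: the only remaining digit allowed by both the 4 across and the 32 down.
R3C2 = 4 − 3 = 1 completes the 4 across.
Nothing is forced directly, so branch on R1C1, whose candidates are 5 or 7 or 8. If R1C1 = 5: then R1C2 would have to be in {4} for the 9 across but in {2,3,5,6,7,9} for the 19 down — contradiction. If R1C1 = 8: then R1C2 would have to be in {1} for the 9 across but in {2,3,5,6,7,9} for the 19 down — contradiction. So R1C1 = 7.
R1C2 = 9 − 7 = 2 completes the 9 across.
Nothing is forced directly, so branch on R4C1, whose candidates are 5 or 8. If R4C1 = 8: then R4C2 would have to be in {6} for the 14 across but in {3,5,7,9} for the 19 down — contradiction. So R4C1 = 5.
R4C2 = 14 − 5 = 9 completes the 14 across.
R5C1 = 32 − 24 = 8 completes the 32 down.
R5C2 = 11 − 8 = 3 completes the 11 across.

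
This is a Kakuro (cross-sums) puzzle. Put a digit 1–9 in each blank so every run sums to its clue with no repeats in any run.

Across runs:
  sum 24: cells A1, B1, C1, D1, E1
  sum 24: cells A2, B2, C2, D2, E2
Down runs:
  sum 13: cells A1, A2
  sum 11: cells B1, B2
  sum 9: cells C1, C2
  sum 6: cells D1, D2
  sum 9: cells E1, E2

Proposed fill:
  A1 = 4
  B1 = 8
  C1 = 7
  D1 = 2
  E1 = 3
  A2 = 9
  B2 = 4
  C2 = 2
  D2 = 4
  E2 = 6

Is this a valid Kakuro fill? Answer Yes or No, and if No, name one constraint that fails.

No — the across run A2–E2 sums to 25, not 24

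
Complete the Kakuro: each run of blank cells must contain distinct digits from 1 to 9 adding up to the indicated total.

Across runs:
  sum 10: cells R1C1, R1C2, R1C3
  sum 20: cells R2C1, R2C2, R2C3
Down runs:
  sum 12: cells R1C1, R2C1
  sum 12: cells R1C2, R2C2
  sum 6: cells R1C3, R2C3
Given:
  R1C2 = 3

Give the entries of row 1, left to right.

R1C1 = 5: the only remaining digit allowed by both the 10 across and the 12 down.
R1C3 = 10 − 8 = 2 completes the 10 across.
R2C1 = 12 − 5 = 7 completes the 12 down.
R2C2 = 12 − 3 = 9 completes the 12 down.
R2C3 = 20 − 16 = 4 completes the 20 across.

5 3 2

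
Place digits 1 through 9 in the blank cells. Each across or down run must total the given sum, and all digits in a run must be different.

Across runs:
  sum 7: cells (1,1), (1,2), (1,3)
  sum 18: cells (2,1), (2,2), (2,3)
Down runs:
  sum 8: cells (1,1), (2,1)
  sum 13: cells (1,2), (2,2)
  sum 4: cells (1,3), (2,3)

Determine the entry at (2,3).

3

7 in 3 cells must be {1,2,4}; 4 in 2 cells must be {1,3}.
The 7 across and the 13 down share only 4, so (1,2) = 4.
Given what's placed, (1,3) must be 1 to fit the 7 across and 4 down.
(2,2) = 13 − 4 = 9 completes the 13 down.
(2,3) = 4 − 1 = 3 completes the 4 down.
(1,1) = 7 − 5 = 2 completes the 7 across.
(2,1) = 18 − 12 = 6 completes the 18 across.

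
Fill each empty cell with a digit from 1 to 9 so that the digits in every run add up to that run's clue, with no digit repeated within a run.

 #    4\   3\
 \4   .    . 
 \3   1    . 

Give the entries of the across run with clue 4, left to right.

4 in 2 cells must be {1,3}; 3 in 2 cells must be {1,2}.
R1C1 = 4 − 1 = 3 completes the 4 down.
R1C2 = 4 − 3 = 1 completes the 4 across.
R2C2 = 3 − 1 = 2 completes the 3 across.

3, 1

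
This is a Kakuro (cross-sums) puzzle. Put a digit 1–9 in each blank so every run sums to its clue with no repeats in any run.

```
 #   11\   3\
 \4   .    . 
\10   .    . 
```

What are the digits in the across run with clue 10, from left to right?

4 in 2 cells must be {1,3}; 3 in 2 cells must be {1,2}.
The 4 across and the 11 down share only 3, so R1C1 = 3.
R1C2 = 4 − 3 = 1 completes the 4 across.
R2C1 = 11 − 3 = 8 completes the 11 down.
R2C2 = 10 − 8 = 2 completes the 10 across.

8 2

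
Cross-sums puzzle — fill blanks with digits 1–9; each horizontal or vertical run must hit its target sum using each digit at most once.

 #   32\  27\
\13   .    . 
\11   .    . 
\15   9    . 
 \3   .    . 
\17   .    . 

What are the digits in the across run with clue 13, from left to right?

3 in 2 cells must be {1,2}; 17 in 2 cells must be {8,9}.
R3C2 = 15 − 9 = 6 completes the 15 across.
Given what's placed, R4C1 must be 2 to fit the 3 across and 32 down.
R4C2 = 3 − 2 = 1 completes the 3 across.
Given what's placed, R5C1 must be 8 to fit the 17 across and 32 down.
R5C2 = 17 − 8 = 9 completes the 17 across.
Nothing is forced directly, so branch on R1C1, whose candidates are 6 or 7. If R1C1 = 7: then R1C2 would have to be in {6} for the 13 across but in {3,4,7,8} for the 27 down — contradiction. So R1C1 = 6.
R1C2 = 13 − 6 = 7 completes the 13 across.

6 7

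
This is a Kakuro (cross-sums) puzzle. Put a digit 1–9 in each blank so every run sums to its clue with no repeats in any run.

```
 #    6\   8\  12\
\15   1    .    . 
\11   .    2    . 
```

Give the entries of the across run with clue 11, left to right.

5, 2, 4

R1C2 = 8 − 2 = 6 completes the 8 down.
R1C3 = 15 − 7 = 8 completes the 15 across.
R2C1 = 6 − 1 = 5 completes the 6 down.
R2C3 = 11 − 7 = 4 completes the 11 across.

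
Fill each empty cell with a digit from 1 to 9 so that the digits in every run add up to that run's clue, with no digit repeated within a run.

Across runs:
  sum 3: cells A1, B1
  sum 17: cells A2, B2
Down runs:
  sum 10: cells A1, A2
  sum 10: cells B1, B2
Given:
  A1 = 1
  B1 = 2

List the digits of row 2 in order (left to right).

9, 8

3 in 2 cells must be {1,2}; 17 in 2 cells must be {8,9}.
A2 = 10 − 1 = 9 completes the 10 down.
B2 = 17 − 9 = 8 completes the 17 across.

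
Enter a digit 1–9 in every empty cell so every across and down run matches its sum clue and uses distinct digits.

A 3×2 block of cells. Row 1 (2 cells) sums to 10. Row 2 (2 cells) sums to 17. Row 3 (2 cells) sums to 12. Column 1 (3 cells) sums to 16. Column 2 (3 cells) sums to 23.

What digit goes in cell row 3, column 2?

9

17 in 2 cells must be {8,9}; 23 in 3 cells must be {6,8,9}.
Nothing is forced directly, so branch on (2,1), whose candidates are 8 or 9. If (2,1) = 8: that forces (2,2) = 9, (3,2) = 8, (1,2) = 6, after which (3,1) would have to be in {4} for the 12 across but in {1,2,3,5,6,7} for the 16 down — contradiction. So (2,1) = 9.
(2,2) = 17 − 9 = 8 completes the 17 across.
Given what's placed, (3,2) must be 9 to fit the 12 across and 23 down.
(1,2) = 23 − 17 = 6 completes the 23 down.
(3,1) = 12 − 9 = 3 completes the 12 across.
(1,1) = 10 − 6 = 4 completes the 10 across.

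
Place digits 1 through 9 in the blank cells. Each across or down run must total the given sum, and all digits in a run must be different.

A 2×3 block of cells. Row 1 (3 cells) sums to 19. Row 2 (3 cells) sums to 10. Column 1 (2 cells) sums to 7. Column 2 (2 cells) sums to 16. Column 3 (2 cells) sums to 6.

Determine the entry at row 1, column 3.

16 in 2 cells must be {7,9}.
The 10 across and the 16 down share only 7, so (2,2) = 7.
(1,2) = 16 − 7 = 9 completes the 16 down.
Nothing is forced directly, so branch on (1,3), whose candidates are 2 or 4. If (1,3) = 2: then (1,1) would have to be in {8} for the 19 across but in {1,2,3,4,5,6} for the 7 down — contradiction. So (1,3) = 4.
(1,1) = 19 − 13 = 6 completes the 19 across.
(2,1) = 7 − 6 = 1 completes the 7 down.
(2,3) = 10 − 8 = 2 completes the 10 across.

4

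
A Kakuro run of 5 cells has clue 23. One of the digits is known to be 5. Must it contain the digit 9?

Counterexample: {1,2,5,7,8} sums to 23 under that restriction without using 9.

No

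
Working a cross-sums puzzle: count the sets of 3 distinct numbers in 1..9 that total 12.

3 distinct digits from 1–9 sum between 6 and 24.

7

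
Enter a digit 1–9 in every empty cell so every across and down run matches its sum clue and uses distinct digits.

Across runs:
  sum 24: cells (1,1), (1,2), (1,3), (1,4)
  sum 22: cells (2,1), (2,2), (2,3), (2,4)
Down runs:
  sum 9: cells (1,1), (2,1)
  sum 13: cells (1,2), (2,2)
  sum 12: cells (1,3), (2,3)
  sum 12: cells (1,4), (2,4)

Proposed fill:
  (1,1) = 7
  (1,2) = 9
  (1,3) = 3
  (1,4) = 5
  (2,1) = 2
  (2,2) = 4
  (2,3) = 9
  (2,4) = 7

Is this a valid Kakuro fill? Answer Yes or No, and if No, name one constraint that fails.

Across: 7+9+3+5=24; 2+4+9+7=22. Down: 7+2=9; 9+4=13; 3+9=12; 5+7=12. No digit repeats within any run.

Yes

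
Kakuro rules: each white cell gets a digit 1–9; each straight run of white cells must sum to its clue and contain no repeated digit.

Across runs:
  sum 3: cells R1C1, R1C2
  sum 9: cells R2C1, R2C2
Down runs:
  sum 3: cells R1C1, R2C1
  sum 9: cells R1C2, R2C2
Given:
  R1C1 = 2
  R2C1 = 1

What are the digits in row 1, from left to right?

2, 1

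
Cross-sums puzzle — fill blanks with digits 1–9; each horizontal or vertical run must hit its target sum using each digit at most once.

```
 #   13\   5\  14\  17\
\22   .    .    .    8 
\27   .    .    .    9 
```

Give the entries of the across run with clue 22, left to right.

7 1 6 8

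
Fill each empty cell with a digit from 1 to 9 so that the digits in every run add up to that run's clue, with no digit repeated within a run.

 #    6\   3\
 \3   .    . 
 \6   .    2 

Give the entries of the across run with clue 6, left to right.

4 2

3 in 2 cells must be {1,2}.
R1C2 = 3 − 2 = 1 completes the 3 down.
R2C1 = 6 − 2 = 4 completes the 6 across.
R1C1 = 3 − 1 = 2 completes the 3 across.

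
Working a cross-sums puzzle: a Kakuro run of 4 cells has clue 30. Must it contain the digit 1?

The only way to make 30 from 4 distinct digits is {6,7,8,9}, which does not contain 1.

No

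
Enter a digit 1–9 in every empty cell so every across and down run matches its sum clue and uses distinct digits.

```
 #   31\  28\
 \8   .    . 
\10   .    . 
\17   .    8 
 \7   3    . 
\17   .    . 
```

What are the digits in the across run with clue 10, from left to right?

4 6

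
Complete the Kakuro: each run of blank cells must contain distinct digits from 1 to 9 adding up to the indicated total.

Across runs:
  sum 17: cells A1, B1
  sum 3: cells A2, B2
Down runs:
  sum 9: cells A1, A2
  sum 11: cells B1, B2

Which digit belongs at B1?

9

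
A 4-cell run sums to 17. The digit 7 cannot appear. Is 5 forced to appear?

Counterexample: {1,2,6,8} sums to 17 under that restriction without using 5.

No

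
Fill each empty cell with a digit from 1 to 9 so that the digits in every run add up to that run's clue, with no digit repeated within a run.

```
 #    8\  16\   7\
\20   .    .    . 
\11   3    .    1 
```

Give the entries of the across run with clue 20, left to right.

5 9 6

16 in 2 cells must be {7,9}.
R1C1 = 8 − 3 = 5 completes the 8 down.
R1C3 = 7 − 1 = 6 completes the 7 down.
R2C2 = 11 − 4 = 7 completes the 11 across.
R1C2 = 20 − 11 = 9 completes the 20 across.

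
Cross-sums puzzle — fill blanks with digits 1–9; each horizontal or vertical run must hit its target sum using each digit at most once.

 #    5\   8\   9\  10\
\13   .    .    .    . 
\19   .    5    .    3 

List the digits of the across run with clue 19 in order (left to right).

R1C2 = 8 − 5 = 3 completes the 8 down.
R1C4 = 10 − 3 = 7 completes the 10 down.
Nothing is forced directly, so branch on R2C1, whose candidates are 2 or 4. If R2C1 = 2: then R1C1 would have to be in {1,2} for the 13 across but in {3} for the 5 down — contradiction. So R2C1 = 4.
R1C1 = 5 − 4 = 1 completes the 5 down.
R1C3 = 13 − 11 = 2 completes the 13 across.
R2C3 = 19 − 12 = 7 completes the 19 across.

4, 5, 7, 3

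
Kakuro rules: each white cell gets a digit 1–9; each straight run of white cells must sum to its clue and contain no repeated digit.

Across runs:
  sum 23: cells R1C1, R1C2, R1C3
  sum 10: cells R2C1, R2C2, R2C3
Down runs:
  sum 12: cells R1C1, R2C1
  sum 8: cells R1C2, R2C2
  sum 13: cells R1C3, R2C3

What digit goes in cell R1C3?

23 in 3 cells must be {6,8,9}.
The 23 across and the 8 down share only 6, so R1C2 = 6.
R2C2 = 8 − 6 = 2 completes the 8 down.
Nothing is forced directly, so branch on R2C3, whose candidates are 5 or 7. If R2C3 = 7: then R1C3 would have to be in {8,9} for the 23 across but in {6} for the 13 down — contradiction. So R2C3 = 5.
R1C3 = 13 − 5 = 8 completes the 13 down.
R2C1 = 10 − 7 = 3 completes the 10 across.
R1C1 = 23 − 14 = 9 completes the 23 across.

8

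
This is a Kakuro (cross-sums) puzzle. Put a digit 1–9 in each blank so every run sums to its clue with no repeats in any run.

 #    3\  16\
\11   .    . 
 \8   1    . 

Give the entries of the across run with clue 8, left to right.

1, 7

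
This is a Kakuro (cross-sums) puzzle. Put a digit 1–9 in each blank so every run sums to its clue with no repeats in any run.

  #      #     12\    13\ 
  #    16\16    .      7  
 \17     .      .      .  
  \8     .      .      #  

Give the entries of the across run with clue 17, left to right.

9, 2, 6

16 in 2 cells must be {7,9}.
R1C2 = 16 − 7 = 9 completes the 16 across.
R2C3 = 13 − 7 = 6 completes the 13 down.
The 8 across and the 16 down share only 7, so R3C1 = 7.
R3C2 = 8 − 7 = 1 completes the 8 across.
R2C1 = 16 − 7 = 9 completes the 16 down.
R2C2 = 17 − 15 = 2 completes the 17 across.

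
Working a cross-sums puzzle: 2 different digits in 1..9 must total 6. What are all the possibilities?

{1,5}; {2,4}

2 distinct digits from 1–9 sum between 3 and 17.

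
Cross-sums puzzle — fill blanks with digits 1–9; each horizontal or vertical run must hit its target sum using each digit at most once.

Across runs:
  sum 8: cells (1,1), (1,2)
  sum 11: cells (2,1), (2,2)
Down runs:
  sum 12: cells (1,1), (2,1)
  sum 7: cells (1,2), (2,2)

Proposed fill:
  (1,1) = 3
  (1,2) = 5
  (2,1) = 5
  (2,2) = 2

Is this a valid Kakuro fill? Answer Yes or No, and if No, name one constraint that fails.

No — the across run (2,1)–(2,2) sums to 7, not 11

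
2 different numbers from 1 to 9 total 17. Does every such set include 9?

Yes

The only way to make 17 from 2 distinct digits is {8,9}, which contains 9.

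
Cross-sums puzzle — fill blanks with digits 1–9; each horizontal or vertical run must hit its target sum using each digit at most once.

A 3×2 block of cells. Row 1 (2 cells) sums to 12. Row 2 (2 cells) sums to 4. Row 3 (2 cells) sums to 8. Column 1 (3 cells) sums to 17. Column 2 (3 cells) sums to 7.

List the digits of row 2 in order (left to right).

4 in 2 cells must be {1,3}; 7 in 3 cells must be {1,2,4}.
The 12 across and the 7 down share only 4, so (1,2) = 4.
Given what's placed, (2,2) must be 1 to fit the 4 across and 7 down.
(3,2) = 7 − 5 = 2 completes the 7 down.
(1,1) = 12 − 4 = 8 completes the 12 across.
(2,1) = 4 − 1 = 3 completes the 4 across.
(3,1) = 8 − 2 = 6 completes the 8 across.

3 1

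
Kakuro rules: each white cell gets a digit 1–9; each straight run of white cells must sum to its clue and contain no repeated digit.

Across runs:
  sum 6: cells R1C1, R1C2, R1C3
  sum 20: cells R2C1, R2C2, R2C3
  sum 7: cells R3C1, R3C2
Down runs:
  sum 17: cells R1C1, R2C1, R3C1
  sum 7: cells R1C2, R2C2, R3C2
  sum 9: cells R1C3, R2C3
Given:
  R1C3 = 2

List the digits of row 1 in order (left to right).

3, 1, 2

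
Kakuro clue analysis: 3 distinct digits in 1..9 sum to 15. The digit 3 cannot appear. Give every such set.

{1,5,9}; {1,6,8}; {2,4,9}; {2,5,8}; {2,6,7}; {4,5,6}

3 distinct digits from 1–9 sum between 6 and 24.
Dropping sets that contain 3.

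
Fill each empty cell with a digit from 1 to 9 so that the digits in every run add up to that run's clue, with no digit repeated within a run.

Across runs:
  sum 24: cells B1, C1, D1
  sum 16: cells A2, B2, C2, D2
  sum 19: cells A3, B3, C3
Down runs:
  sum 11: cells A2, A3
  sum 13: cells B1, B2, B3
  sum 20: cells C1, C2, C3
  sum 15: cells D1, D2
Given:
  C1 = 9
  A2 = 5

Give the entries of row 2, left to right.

24 in 3 cells must be {7,8,9}.
A3 = 11 − 5 = 6 completes the 11 down.
No cell is forced outright now. B1 can only be 7 or 8 (the digits allowed by both its 24 across and its 13 down). If B1 = 8: that forces D1 = 7, D2 = 8, B3 = 4, after which C3 would have to be in {9} for the 19 across but in {3,4,5,6,7,8} for the 20 down — contradiction. So B1 = 7.
D1 = 24 − 16 = 8 completes the 24 across.
D2 = 15 − 8 = 7 completes the 15 down.
Given what's placed, B2 must be 1 to fit the 16 across and 13 down.
C2 = 16 − 13 = 3 completes the 16 across.

5 1 3 7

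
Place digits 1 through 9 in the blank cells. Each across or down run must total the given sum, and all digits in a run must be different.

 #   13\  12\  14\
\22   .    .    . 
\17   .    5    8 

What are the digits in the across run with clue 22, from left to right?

9, 7, 6

R1C2 = 12 − 5 = 7 completes the 12 down.
R1C3 = 14 − 8 = 6 completes the 14 down.
R2C1 = 17 − 13 = 4 completes the 17 across.
R1C1 = 22 − 13 = 9 completes the 22 across.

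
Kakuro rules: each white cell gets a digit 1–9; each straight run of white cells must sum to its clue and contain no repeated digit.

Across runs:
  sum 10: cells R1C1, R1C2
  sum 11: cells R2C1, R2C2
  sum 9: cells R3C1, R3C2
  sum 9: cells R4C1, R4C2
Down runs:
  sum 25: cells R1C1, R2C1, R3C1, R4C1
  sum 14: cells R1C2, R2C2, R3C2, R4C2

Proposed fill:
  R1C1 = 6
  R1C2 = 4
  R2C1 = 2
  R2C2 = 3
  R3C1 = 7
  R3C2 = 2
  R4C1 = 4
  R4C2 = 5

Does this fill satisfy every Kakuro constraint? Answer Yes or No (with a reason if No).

No — the across run R2C1–R2C2 sums to 5, not 11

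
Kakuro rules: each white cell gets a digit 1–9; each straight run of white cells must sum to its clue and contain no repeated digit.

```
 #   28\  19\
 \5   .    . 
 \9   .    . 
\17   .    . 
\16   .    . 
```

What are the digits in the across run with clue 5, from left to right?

4 1

17 in 2 cells must be {8,9}; 16 in 2 cells must be {7,9}.
Only 4 fits R1C1 under both its across sum 5 and down sum 28.
R1C2 = 5 − 4 = 1 completes the 5 across.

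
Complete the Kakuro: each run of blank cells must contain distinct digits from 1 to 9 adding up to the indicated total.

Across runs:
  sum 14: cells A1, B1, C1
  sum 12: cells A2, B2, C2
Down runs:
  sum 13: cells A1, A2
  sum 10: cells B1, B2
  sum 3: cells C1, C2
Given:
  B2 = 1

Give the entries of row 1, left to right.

4, 9, 1

3 in 2 cells must be {1,2}.
B1 = 10 − 1 = 9 completes the 10 down.
C2 = 2: the only remaining digit allowed by both the 12 across and the 3 down.
A1 = 4: the only remaining digit allowed by both the 14 across and the 13 down.
C1 = 14 − 13 = 1 completes the 14 across.
A2 = 12 − 3 = 9 completes the 12 across.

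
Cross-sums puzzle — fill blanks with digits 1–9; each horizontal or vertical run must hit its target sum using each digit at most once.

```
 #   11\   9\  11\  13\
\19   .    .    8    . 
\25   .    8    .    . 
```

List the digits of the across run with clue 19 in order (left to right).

6, 1, 8, 4

R1C2 = 9 − 8 = 1 completes the 9 down.
R2C3 = 11 − 8 = 3 completes the 11 down.
No cell is forced outright now. R2C1 can only be 5 or 9 (the digits allowed by both its 25 across and its 11 down). If R2C1 = 9: then R1C1 would have to be in {3,4,6,7} for the 19 across but in {2} for the 11 down — contradiction. So R2C1 = 5.
R1C1 = 11 − 5 = 6 completes the 11 down.
R1C4 = 19 − 15 = 4 completes the 19 across.
R2C4 = 25 − 16 = 9 completes the 25 across.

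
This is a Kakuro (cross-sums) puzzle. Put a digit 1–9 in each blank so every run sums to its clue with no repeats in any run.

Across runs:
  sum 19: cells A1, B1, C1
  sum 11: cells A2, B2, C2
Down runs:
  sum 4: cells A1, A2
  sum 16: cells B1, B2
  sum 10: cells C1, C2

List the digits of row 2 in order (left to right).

4 in 2 cells must be {1,3}; 16 in 2 cells must be {7,9}.
The 19 across and the 4 down share only 3, so A1 = 3.
A2 = 4 − 3 = 1 completes the 4 down.
Given what's placed, B2 must be 7 to fit the 11 across and 16 down.
C2 = 11 − 8 = 3 completes the 11 across.
B1 = 16 − 7 = 9 completes the 16 down.
C1 = 19 − 12 = 7 completes the 19 across.

1 7 3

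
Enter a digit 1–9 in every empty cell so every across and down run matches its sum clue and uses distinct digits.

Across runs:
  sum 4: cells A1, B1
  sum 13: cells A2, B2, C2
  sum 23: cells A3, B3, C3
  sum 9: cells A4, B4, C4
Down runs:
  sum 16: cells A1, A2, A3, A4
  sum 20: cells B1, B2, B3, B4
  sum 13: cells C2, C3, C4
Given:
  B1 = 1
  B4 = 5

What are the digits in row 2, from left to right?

4 8 1

4 in 2 cells must be {1,3}; 23 in 3 cells must be {6,8,9}.
A1 = 4 − 1 = 3 completes the 4 across.
Given what's placed, A4 must be 1 to fit the 9 across and 16 down.
C4 = 9 − 6 = 3 completes the 9 across.
A3 = 8: the only remaining digit allowed by both the 23 across and the 16 down.
Given what's placed, B3 must be 6 to fit the 23 across and 20 down.
C3 = 23 − 14 = 9 completes the 23 across.
A2 = 16 − 12 = 4 completes the 16 down.
B2 = 20 − 12 = 8 completes the 20 down.
C2 = 13 − 12 = 1 completes the 13 across.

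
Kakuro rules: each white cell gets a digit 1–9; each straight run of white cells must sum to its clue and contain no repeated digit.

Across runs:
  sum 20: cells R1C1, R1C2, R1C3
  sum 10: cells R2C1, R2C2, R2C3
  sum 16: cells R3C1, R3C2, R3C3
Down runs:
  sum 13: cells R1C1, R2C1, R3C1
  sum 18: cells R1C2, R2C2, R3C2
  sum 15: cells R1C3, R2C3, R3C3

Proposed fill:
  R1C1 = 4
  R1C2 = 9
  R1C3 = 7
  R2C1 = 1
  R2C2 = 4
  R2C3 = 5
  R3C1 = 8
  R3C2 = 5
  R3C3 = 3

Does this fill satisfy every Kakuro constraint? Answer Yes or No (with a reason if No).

Across: 4+9+7=20; 1+4+5=10; 8+5+3=16. Down: 4+1+8=13; 9+4+5=18; 7+5+3=15. No digit repeats within any run.

Yes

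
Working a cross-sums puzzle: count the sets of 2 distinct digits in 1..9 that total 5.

2

2 distinct digits from 1–9 sum between 3 and 17.
Enumerating: {1,4}, {2,3}.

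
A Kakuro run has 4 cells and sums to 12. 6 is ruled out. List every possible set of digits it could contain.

4 distinct digits from 1–9 sum between 10 and 30.
Dropping sets that contain 6.
Only one set works: {1,2,4,5}.

{1,2,4,5}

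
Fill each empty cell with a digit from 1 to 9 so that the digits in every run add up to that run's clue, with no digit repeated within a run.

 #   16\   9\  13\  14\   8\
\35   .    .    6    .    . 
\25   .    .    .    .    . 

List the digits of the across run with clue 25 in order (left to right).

9 1 7 5 3

35 in 5 cells must be {5,6,7,8,9}; 16 in 2 cells must be {7,9}.
R2C3 = 13 − 6 = 7 completes the 13 down.
R2C1 = 9: the only remaining digit allowed by both the 25 across and the 16 down.
R1C1 = 16 − 9 = 7 completes the 16 down.
R1C5 = 5: the only remaining digit allowed by both the 35 across and the 8 down.
R2C5 = 8 − 5 = 3 completes the 8 down.
Given what's placed, R1C2 must be 8 to fit the 35 across and 9 down.
R1C4 = 35 − 26 = 9 completes the 35 across.
R2C2 = 9 − 8 = 1 completes the 9 down.
R2C4 = 25 − 20 = 5 completes the 25 across.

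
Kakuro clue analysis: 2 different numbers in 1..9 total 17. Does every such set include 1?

No

The only way to make 17 from 2 distinct digits is {8,9}, which does not contain 1.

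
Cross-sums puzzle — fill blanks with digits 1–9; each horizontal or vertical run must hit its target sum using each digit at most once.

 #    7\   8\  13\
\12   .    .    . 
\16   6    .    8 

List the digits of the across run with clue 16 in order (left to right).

6, 2, 8

R1C1 = 7 − 6 = 1 completes the 7 down.
R1C3 = 13 − 8 = 5 completes the 13 down.
R2C2 = 16 − 14 = 2 completes the 16 across.
R1C2 = 12 − 6 = 6 completes the 12 across.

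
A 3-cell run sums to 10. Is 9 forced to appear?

Counterexample: {1,2,7} sums to 10 without using 9.

No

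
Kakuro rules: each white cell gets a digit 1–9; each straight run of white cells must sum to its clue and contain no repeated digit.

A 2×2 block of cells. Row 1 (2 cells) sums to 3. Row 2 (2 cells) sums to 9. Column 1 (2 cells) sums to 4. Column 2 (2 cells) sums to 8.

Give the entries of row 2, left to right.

3 in 2 cells must be {1,2}; 4 in 2 cells must be {1,3}.
The 3 across and the 4 down share only 1, so (1,1) = 1.
(1,2) = 3 − 1 = 2 completes the 3 across.
(2,1) = 4 − 1 = 3 completes the 4 down.
(2,2) = 9 − 3 = 6 completes the 9 across.

3 6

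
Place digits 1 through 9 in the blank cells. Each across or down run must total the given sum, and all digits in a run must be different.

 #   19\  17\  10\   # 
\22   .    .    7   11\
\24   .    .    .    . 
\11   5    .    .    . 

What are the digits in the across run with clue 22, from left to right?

6 9 7

11 in 4 cells must be {1,2,3,5}.
R1C1 = 6: the only remaining digit allowed by both the 22 across and the 19 down.
R1C2 = 22 − 13 = 9 completes the 22 across.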